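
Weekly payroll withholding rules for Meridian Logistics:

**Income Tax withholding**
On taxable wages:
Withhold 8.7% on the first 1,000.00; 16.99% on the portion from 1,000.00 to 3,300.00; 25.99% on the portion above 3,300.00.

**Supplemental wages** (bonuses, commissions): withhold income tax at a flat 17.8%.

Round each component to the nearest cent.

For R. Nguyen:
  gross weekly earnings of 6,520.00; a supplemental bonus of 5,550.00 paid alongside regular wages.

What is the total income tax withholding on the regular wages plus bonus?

Income Tax: taxable = 6,520.00
  477.77 + 25.99% × (6,520.00 − 3,300.00) = 477.77 + 25.99% × 3,220.00 = 1,314.65
Supplemental (17.8% flat on bonus): 17.8% × 5,550.00 = 987.90
Total income tax: 1,314.65 + 987.90 = 2,302.55

2,302.55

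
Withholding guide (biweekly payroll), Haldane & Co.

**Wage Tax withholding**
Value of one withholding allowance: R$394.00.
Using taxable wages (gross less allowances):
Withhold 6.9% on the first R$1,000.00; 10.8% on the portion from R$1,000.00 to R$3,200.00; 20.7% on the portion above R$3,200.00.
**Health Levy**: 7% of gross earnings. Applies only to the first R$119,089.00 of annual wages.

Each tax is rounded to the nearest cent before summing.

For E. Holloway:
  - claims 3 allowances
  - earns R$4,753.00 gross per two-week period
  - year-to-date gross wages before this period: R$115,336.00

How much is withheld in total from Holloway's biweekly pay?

Wage Tax: taxable = R$4,753.00 − 3×R$394.00 = R$3,571.00
  R$306.60 + 20.7% × (R$3,571.00 − R$3,200.00) = R$306.60 + 20.7% × R$371.00 = R$383.40
Health Levy: cap R$119,089.00 − YTD R$115,336.00 = R$3,753.00 subject; 7% × R$3,753.00 = R$262.71
Total: R$383.40 + R$262.71 = R$646.11

R$646.11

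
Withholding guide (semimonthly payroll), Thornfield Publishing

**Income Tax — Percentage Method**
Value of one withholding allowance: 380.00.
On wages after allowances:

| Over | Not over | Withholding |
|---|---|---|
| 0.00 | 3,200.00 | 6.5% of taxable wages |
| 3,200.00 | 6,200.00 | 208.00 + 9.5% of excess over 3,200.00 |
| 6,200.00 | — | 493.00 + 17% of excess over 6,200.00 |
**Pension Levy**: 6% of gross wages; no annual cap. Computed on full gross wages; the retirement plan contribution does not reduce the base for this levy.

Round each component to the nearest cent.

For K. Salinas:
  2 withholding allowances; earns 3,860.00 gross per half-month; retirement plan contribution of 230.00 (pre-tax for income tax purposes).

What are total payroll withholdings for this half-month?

Income Tax: taxable = 3,860.00 − 230.00 − 2×380.00 = 2,870.00
  6.5% × 2,870.00 = 186.55
Pension Levy: 6% × 3,860.00 = 231.60
Total: 186.55 + 231.60 = 418.15

418.15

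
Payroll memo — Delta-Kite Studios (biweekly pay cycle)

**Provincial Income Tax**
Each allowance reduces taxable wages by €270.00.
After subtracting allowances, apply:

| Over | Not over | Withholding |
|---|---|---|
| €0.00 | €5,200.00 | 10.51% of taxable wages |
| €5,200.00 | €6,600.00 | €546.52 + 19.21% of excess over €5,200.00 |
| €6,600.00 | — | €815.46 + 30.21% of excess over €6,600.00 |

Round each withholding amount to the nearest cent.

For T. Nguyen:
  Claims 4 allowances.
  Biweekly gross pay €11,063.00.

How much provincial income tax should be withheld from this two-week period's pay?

Provincial Income Tax: taxable = €11,063.00 − 4×€270.00 = €9,983.00
  €815.46 + 30.21% × (€9,983.00 − €6,600.00) = €815.46 + 30.21% × €3,383.00 = €1,837.46

€1,837.46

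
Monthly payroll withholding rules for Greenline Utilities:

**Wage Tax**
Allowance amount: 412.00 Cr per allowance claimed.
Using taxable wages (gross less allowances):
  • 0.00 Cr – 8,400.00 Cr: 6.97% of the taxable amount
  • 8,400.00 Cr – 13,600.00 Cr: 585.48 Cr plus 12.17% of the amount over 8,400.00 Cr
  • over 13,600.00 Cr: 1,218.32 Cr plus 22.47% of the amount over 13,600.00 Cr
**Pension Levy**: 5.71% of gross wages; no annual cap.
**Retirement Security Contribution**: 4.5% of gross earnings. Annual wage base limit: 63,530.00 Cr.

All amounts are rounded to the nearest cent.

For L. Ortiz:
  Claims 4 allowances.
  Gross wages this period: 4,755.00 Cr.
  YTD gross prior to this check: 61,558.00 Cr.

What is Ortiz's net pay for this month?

Wage Tax: taxable = 4,755.00 Cr − 4×412.00 Cr = 3,107.00 Cr
  6.97% × 3,107.00 Cr = 216.56 Cr
Pension Levy: 5.71% × 4,755.00 Cr = 271.51 Cr
Retirement Security Contribution: cap 63,530.00 Cr − YTD 61,558.00 Cr = 1,972.00 Cr subject; 4.5% × 1,972.00 Cr = 88.74 Cr
Total withheld: 216.56 Cr + 271.51 Cr + 88.74 Cr = 576.81 Cr
Net pay: 4,755.00 Cr − 576.81 Cr = 4,178.19 Cr

4,178.19 Cr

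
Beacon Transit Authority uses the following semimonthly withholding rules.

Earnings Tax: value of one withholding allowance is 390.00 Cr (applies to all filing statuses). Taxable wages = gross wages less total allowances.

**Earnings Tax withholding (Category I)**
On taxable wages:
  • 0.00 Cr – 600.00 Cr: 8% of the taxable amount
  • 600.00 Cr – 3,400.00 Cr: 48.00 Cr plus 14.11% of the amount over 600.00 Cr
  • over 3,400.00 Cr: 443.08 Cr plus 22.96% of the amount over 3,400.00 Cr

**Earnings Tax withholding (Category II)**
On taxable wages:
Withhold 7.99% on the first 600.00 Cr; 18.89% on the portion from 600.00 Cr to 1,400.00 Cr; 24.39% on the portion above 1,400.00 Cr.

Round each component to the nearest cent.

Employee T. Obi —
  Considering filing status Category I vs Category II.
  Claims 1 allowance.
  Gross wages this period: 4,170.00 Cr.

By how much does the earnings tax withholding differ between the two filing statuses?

249.21 Cr

Earnings Tax (Category I): taxable = 4,170.00 Cr − 1×390.00 Cr = 3,780.00 Cr
  443.08 Cr + 22.96% × (3,780.00 Cr − 3,400.00 Cr) = 443.08 Cr + 22.96% × 380.00 Cr = 530.33 Cr
Earnings Tax (Category II): taxable = 4,170.00 Cr − 1×390.00 Cr = 3,780.00 Cr
  199.06 Cr + 24.39% × (3,780.00 Cr − 1,400.00 Cr) = 199.06 Cr + 24.39% × 2,380.00 Cr = 779.54 Cr
Difference: |530.33 Cr − 779.54 Cr| = 249.21 Cr (higher under Category II)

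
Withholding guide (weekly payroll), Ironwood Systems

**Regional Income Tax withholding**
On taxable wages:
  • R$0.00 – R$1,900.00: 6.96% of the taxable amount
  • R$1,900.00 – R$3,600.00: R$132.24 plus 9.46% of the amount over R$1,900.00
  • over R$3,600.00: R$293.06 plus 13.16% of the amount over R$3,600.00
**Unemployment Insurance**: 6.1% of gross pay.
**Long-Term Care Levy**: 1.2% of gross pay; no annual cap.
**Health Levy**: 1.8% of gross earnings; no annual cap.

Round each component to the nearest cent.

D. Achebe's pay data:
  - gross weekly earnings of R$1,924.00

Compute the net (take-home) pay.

R$1,614.41

Regional Income Tax: taxable = R$1,924.00
  R$132.24 + 9.46% × (R$1,924.00 − R$1,900.00) = R$132.24 + 9.46% × R$24.00 = R$134.51
Unemployment Insurance: 6.1% × R$1,924.00 = R$117.36
Long-Term Care Levy: 1.2% × R$1,924.00 = R$23.09
Health Levy: 1.8% × R$1,924.00 = R$34.63
Total withheld: R$134.51 + R$117.36 + R$23.09 + R$34.63 = R$309.59
Net pay: R$1,924.00 − R$309.59 = R$1,614.41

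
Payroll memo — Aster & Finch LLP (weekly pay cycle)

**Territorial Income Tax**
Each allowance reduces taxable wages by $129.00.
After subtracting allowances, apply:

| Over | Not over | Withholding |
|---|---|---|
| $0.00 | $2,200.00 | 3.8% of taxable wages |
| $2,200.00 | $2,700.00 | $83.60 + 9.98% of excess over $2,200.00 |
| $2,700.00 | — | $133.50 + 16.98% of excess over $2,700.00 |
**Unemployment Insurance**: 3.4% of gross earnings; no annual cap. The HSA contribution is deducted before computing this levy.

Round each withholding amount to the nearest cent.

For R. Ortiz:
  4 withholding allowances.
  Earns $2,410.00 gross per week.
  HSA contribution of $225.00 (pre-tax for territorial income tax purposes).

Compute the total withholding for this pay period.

$137.71

Territorial Income Tax: taxable = $2,410.00 − $225.00 − 4×$129.00 = $1,669.00
  3.8% × $1,669.00 = $63.42
Unemployment Insurance: 3.4% × $2,185.00 = $74.29
Total: $63.42 + $74.29 = $137.71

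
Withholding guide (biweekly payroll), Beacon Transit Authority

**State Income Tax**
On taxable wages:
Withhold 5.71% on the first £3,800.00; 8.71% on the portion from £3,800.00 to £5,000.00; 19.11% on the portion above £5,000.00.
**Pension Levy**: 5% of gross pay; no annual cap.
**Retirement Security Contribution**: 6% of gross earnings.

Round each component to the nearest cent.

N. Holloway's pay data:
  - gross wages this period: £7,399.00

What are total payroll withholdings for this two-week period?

£1,593.84

State Income Tax: taxable = £7,399.00
  £321.50 + 19.11% × (£7,399.00 − £5,000.00) = £321.50 + 19.11% × £2,399.00 = £779.95
Pension Levy: 5% × £7,399.00 = £369.95
Retirement Security Contribution: 6% × £7,399.00 = £443.94
Total: £779.95 + £369.95 + £443.94 = £1,593.84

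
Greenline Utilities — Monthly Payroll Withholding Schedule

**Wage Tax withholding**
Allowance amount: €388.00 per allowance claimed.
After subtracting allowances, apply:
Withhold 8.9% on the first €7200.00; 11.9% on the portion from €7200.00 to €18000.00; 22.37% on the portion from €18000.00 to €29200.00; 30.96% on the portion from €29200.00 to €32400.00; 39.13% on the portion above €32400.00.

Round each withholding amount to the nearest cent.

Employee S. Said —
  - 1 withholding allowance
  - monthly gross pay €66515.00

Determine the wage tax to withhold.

€18619.54

Wage Tax: taxable = €66515.00 − 1×€388.00 = €66127.00
  €5422.16 + 39.13% × (€66127.00 − €32400.00) = €5422.16 + 39.13% × €33727.00 = €18619.54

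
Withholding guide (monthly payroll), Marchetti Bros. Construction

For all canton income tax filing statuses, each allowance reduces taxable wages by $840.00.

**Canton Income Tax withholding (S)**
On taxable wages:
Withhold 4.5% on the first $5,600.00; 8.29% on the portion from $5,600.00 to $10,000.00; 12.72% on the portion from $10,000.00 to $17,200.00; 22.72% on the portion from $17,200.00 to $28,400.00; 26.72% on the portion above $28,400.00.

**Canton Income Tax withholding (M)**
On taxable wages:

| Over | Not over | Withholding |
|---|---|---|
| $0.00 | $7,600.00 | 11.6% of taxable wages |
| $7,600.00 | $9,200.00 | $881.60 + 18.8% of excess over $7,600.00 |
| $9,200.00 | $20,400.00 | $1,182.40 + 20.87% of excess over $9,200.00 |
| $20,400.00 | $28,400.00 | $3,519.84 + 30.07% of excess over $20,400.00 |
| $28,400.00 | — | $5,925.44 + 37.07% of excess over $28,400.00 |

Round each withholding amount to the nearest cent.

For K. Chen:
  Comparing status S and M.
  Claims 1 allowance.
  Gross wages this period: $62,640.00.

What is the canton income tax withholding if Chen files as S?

$13,001.72

Canton Income Tax (S): taxable = $62,640.00 − 1×$840.00 = $61,800.00
  $4,077.24 + 26.72% × ($61,800.00 − $28,400.00) = $4,077.24 + 26.72% × $33,400.00 = $13,001.72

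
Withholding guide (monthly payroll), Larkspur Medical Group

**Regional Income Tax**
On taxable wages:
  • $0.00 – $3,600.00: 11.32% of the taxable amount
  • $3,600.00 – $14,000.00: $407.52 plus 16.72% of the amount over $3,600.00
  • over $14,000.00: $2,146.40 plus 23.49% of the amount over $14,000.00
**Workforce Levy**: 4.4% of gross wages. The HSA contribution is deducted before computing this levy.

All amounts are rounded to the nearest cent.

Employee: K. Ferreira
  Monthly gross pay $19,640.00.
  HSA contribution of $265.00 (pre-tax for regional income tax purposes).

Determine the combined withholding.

Regional Income Tax: taxable = $19,640.00 − $265.00 = $19,375.00
  $2,146.40 + 23.49% × ($19,375.00 − $14,000.00) = $2,146.40 + 23.49% × $5,375.00 = $3,408.99
Workforce Levy: 4.4% × $19,375.00 = $852.50
Total: $3,408.99 + $852.50 = $4,261.49

$4,261.49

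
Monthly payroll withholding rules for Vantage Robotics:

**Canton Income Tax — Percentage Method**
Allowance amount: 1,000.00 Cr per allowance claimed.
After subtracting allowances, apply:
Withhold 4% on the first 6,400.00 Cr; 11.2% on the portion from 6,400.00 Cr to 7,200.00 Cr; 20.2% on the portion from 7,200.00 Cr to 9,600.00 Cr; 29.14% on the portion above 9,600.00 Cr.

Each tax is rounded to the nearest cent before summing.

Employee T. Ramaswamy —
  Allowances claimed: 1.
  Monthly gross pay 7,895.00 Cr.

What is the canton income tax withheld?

Canton Income Tax: taxable = 7,895.00 Cr − 1×1,000.00 Cr = 6,895.00 Cr
  256.00 Cr + 11.2% × (6,895.00 Cr − 6,400.00 Cr) = 256.00 Cr + 11.2% × 495.00 Cr = 311.44 Cr

311.44 Cr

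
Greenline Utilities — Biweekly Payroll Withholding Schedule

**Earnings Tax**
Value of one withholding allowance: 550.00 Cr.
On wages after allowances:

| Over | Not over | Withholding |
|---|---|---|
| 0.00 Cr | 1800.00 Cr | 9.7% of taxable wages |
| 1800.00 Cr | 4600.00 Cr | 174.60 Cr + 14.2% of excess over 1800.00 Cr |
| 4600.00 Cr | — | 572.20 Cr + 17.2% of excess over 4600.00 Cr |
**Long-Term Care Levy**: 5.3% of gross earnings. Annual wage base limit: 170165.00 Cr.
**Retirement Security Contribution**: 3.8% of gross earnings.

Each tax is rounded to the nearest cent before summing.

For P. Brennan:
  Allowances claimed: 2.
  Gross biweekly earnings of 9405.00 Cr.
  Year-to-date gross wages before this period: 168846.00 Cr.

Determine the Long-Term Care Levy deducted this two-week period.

69.91 Cr

Long-Term Care Levy: cap 170165.00 Cr − YTD 168846.00 Cr = 1319.00 Cr subject; 5.3% × 1319.00 Cr = 69.91 Cr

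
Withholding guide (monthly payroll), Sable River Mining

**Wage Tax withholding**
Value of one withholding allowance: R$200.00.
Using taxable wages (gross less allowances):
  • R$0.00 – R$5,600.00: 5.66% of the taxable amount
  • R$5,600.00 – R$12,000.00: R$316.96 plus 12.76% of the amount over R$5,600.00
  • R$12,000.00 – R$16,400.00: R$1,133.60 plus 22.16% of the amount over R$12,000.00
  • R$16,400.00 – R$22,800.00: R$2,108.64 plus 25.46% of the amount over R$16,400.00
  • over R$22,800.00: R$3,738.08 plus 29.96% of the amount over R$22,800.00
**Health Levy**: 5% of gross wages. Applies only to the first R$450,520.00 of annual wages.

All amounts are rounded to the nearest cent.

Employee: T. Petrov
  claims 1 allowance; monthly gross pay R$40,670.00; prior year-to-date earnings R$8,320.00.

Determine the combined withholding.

R$11,065.51

Wage Tax: taxable = R$40,670.00 − 1×R$200.00 = R$40,470.00
  R$3,738.08 + 29.96% × (R$40,470.00 − R$22,800.00) = R$3,738.08 + 29.96% × R$17,670.00 = R$9,032.01
Health Levy: 5% × R$40,670.00 = R$2,033.50
Total: R$9,032.01 + R$2,033.50 = R$11,065.51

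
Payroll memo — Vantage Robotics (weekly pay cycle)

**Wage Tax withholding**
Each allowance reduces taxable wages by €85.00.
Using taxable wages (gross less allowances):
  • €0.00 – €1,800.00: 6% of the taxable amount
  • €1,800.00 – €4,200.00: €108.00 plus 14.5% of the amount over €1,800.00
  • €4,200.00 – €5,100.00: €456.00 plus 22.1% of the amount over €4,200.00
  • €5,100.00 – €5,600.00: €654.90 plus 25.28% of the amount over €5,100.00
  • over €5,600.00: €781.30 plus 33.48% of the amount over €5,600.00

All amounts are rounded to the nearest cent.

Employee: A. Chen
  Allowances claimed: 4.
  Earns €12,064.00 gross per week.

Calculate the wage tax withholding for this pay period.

Wage Tax: taxable = €12,064.00 − 4×€85.00 = €11,724.00
  €781.30 + 33.48% × (€11,724.00 − €5,600.00) = €781.30 + 33.48% × €6,124.00 = €2,831.62

€2,831.62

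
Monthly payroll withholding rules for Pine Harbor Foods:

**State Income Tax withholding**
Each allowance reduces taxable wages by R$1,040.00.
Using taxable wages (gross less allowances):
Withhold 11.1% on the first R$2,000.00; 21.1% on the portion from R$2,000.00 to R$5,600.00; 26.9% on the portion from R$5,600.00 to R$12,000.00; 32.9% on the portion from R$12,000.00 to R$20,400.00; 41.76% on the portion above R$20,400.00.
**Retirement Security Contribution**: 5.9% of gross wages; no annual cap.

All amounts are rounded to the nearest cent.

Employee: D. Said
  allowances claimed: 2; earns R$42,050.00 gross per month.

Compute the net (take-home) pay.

R$25,929.82

State Income Tax: taxable = R$42,050.00 − 2×R$1,040.00 = R$39,970.00
  R$5,466.80 + 41.76% × (R$39,970.00 − R$20,400.00) = R$5,466.80 + 41.76% × R$19,570.00 = R$13,639.23
Retirement Security Contribution: 5.9% × R$42,050.00 = R$2,480.95
Total withheld: R$13,639.23 + R$2,480.95 = R$16,120.18
Net pay: R$42,050.00 − R$16,120.18 = R$25,929.82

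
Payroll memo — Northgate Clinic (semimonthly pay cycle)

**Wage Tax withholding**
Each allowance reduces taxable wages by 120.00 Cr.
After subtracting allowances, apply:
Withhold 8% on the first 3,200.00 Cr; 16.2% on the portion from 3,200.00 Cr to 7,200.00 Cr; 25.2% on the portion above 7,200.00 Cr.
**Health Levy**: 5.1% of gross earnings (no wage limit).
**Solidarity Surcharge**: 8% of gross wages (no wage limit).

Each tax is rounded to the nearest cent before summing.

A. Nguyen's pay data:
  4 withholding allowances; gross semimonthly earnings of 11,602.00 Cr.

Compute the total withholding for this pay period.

3,412.20 Cr

Wage Tax: taxable = 11,602.00 Cr − 4×120.00 Cr = 11,122.00 Cr
  904.00 Cr + 25.2% × (11,122.00 Cr − 7,200.00 Cr) = 904.00 Cr + 25.2% × 3,922.00 Cr = 1,892.34 Cr
Health Levy: 5.1% × 11,602.00 Cr = 591.70 Cr
Solidarity Surcharge: 8% × 11,602.00 Cr = 928.16 Cr
Total: 1,892.34 Cr + 591.70 Cr + 928.16 Cr = 3,412.20 Cr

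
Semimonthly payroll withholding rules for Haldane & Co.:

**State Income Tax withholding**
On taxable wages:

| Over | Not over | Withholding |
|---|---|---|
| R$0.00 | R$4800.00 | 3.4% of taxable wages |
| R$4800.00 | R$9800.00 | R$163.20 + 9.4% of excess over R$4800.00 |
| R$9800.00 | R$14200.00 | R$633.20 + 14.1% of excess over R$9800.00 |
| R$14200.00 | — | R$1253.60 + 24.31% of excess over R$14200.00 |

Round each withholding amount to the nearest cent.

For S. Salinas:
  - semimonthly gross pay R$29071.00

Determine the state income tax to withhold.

State Income Tax: taxable = R$29071.00
  R$1253.60 + 24.31% × (R$29071.00 − R$14200.00) = R$1253.60 + 24.31% × R$14871.00 = R$4868.74

R$4868.74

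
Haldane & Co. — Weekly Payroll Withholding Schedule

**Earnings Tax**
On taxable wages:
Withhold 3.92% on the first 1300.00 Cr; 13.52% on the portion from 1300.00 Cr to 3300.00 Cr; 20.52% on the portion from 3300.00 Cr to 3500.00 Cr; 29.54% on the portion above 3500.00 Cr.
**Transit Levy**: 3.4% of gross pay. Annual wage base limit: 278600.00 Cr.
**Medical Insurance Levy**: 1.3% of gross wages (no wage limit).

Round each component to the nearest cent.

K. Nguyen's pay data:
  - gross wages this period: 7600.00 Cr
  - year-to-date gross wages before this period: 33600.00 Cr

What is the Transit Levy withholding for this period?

258.40 Cr

Transit Levy: 3.4% × 7600.00 Cr = 258.40 Cr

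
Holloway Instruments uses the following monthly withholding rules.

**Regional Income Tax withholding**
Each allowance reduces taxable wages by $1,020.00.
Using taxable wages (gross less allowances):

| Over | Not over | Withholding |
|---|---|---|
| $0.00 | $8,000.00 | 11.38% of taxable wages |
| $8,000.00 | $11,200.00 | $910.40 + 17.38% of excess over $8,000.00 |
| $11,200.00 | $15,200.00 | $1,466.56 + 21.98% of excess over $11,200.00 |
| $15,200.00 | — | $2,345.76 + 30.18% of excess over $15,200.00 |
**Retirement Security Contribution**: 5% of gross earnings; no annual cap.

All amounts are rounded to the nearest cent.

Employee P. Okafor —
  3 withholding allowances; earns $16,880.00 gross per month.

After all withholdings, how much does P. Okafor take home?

$13,993.56

Regional Income Tax: taxable = $16,880.00 − 3×$1,020.00 = $13,820.00
  $1,466.56 + 21.98% × ($13,820.00 − $11,200.00) = $1,466.56 + 21.98% × $2,620.00 = $2,042.44
Retirement Security Contribution: 5% × $16,880.00 = $844.00
Total withheld: $2,042.44 + $844.00 = $2,886.44
Net pay: $16,880.00 − $2,886.44 = $13,993.56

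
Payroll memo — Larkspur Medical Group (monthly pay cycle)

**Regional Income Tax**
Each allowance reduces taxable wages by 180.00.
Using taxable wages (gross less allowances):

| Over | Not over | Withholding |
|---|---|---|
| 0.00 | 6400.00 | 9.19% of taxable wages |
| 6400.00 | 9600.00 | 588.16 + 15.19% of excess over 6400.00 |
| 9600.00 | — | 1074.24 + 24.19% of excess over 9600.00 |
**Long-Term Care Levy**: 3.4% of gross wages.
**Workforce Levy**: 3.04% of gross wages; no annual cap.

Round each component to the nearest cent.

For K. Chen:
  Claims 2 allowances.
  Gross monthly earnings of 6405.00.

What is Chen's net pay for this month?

Regional Income Tax: taxable = 6405.00 − 2×180.00 = 6045.00
  9.19% × 6045.00 = 555.54
Long-Term Care Levy: 3.4% × 6405.00 = 217.77
Workforce Levy: 3.04% × 6405.00 = 194.71
Total withheld: 555.54 + 217.77 + 194.71 = 968.02
Net pay: 6405.00 − 968.02 = 5436.98

5436.98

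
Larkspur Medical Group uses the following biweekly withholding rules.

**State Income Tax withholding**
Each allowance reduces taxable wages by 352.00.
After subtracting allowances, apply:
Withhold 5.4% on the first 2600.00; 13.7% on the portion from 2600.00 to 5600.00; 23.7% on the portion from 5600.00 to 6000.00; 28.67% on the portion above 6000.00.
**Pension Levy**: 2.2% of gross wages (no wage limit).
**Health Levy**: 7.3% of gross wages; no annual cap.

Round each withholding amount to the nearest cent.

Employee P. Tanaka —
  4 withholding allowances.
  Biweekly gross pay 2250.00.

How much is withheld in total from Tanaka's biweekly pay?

259.22

State Income Tax: taxable = 2250.00 − 4×352.00 = 842.00
  5.4% × 842.00 = 45.47
Pension Levy: 2.2% × 2250.00 = 49.50
Health Levy: 7.3% × 2250.00 = 164.25
Total: 45.47 + 49.50 + 164.25 = 259.22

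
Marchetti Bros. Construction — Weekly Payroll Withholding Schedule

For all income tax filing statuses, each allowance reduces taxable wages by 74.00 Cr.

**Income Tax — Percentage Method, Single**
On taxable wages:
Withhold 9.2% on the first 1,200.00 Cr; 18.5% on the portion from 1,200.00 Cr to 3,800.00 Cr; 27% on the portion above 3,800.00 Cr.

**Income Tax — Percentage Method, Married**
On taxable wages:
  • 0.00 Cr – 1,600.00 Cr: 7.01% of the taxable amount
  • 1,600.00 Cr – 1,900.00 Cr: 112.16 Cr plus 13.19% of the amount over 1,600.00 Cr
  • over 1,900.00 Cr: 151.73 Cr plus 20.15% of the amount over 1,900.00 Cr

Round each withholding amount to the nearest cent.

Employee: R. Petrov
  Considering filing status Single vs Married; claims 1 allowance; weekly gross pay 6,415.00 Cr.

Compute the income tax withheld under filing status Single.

1,277.47 Cr

Income Tax (Single): taxable = 6,415.00 Cr − 1×74.00 Cr = 6,341.00 Cr
  591.40 Cr + 27% × (6,341.00 Cr − 3,800.00 Cr) = 591.40 Cr + 27% × 2,541.00 Cr = 1,277.47 Cr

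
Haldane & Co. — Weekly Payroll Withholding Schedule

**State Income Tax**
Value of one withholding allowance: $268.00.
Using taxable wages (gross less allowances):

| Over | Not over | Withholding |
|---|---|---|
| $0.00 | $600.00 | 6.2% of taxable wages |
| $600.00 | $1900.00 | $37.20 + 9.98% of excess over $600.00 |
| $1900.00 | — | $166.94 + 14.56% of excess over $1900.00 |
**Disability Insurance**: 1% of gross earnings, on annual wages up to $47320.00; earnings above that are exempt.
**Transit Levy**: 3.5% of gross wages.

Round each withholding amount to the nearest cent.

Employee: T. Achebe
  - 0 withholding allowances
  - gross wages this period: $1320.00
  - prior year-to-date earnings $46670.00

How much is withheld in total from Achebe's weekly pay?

$161.76

State Income Tax: taxable = $1320.00
  $37.20 + 9.98% × ($1320.00 − $600.00) = $37.20 + 9.98% × $720.00 = $109.06
Disability Insurance: cap $47320.00 − YTD $46670.00 = $650.00 subject; 1% × $650.00 = $6.50
Transit Levy: 3.5% × $1320.00 = $46.20
Total: $109.06 + $6.50 + $46.20 = $161.76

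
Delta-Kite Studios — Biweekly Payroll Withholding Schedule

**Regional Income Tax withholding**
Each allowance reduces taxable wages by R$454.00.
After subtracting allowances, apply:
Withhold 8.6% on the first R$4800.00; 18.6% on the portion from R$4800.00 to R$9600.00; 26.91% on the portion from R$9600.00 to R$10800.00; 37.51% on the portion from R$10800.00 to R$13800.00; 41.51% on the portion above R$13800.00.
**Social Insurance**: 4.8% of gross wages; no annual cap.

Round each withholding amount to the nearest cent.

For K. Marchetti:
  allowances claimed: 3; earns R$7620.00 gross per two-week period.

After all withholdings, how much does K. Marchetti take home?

Regional Income Tax: taxable = R$7620.00 − 3×R$454.00 = R$6258.00
  R$412.80 + 18.6% × (R$6258.00 − R$4800.00) = R$412.80 + 18.6% × R$1458.00 = R$683.99
Social Insurance: 4.8% × R$7620.00 = R$365.76
Total withheld: R$683.99 + R$365.76 = R$1049.75
Net pay: R$7620.00 − R$1049.75 = R$6570.25

R$6570.25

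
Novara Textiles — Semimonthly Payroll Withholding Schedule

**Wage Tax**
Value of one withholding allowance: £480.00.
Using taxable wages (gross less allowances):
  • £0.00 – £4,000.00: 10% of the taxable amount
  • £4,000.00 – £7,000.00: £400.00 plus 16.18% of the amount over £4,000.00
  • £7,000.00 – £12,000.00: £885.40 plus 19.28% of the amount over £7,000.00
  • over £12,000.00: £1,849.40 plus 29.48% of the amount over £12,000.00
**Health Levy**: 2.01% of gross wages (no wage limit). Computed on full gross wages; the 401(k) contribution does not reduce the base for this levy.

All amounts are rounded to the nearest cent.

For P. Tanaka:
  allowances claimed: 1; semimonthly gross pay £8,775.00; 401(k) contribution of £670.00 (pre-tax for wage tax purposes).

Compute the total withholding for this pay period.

Wage Tax: taxable = £8,775.00 − £670.00 − 1×£480.00 = £7,625.00
  £885.40 + 19.28% × (£7,625.00 − £7,000.00) = £885.40 + 19.28% × £625.00 = £1,005.90
Health Levy: 2.01% × £8,775.00 = £176.38
Total: £1,005.90 + £176.38 = £1,182.28

£1,182.28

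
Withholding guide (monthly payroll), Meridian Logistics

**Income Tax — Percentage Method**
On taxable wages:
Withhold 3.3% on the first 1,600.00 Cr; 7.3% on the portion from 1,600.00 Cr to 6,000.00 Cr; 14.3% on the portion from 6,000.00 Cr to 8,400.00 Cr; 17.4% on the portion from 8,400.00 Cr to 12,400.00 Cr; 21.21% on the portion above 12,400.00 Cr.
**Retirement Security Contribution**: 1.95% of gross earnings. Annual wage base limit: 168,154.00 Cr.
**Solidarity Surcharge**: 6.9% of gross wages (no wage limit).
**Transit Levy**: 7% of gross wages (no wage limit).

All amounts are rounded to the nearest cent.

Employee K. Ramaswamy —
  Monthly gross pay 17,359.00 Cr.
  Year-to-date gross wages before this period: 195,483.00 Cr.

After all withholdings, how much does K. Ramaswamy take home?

Income Tax: taxable = 17,359.00 Cr
  1,413.20 Cr + 21.21% × (17,359.00 Cr − 12,400.00 Cr) = 1,413.20 Cr + 21.21% × 4,959.00 Cr = 2,465.00 Cr
Retirement Security Contribution: YTD 195,483.00 Cr ≥ cap 168,154.00 Cr → 0.00 Cr
Solidarity Surcharge: 6.9% × 17,359.00 Cr = 1,197.77 Cr
Transit Levy: 7% × 17,359.00 Cr = 1,215.13 Cr
Total withheld: 2,465.00 Cr + 0.00 Cr + 1,197.77 Cr + 1,215.13 Cr = 4,877.90 Cr
Net pay: 17,359.00 Cr − 4,877.90 Cr = 12,481.10 Cr

12,481.10 Cr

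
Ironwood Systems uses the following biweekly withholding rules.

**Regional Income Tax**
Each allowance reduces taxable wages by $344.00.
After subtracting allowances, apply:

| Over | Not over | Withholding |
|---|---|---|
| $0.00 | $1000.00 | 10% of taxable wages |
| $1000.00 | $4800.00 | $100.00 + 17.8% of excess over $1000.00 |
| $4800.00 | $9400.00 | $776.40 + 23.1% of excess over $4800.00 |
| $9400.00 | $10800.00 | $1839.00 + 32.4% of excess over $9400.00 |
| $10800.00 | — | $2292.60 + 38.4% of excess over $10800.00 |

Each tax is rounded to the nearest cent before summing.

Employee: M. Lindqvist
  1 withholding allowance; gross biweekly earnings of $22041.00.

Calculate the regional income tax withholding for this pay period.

Regional Income Tax: taxable = $22041.00 − 1×$344.00 = $21697.00
  $2292.60 + 38.4% × ($21697.00 − $10800.00) = $2292.60 + 38.4% × $10897.00 = $6477.05

$6477.05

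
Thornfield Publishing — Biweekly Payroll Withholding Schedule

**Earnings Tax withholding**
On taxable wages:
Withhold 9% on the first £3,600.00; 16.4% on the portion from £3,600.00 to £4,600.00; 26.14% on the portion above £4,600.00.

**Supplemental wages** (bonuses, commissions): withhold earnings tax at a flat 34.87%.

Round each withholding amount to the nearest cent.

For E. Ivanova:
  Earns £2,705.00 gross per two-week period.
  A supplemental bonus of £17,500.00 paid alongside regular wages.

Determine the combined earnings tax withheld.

£6,345.70

Earnings Tax: taxable = £2,705.00
  9% × £2,705.00 = £243.45
Supplemental (34.87% flat on bonus): 34.87% × £17,500.00 = £6,102.25
Total earnings tax: £243.45 + £6,102.25 = £6,345.70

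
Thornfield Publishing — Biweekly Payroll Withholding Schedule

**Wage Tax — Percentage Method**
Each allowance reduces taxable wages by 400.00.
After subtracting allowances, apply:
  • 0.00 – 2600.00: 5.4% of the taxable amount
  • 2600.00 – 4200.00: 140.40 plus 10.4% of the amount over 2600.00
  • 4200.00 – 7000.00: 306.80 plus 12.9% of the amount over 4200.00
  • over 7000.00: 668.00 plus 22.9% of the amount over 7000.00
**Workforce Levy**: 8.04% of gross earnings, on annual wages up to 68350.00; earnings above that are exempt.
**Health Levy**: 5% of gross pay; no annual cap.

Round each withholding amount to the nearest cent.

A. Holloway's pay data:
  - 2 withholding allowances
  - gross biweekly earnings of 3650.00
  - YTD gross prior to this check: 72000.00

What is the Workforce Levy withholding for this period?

Workforce Levy: YTD 72000.00 ≥ cap 68350.00 → 0.00

0.00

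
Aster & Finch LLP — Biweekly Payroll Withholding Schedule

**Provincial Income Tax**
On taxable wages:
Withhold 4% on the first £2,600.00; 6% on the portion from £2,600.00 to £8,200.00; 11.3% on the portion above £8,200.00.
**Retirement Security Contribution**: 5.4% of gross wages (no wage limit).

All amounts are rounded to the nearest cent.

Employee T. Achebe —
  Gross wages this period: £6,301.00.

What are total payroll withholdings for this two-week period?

Provincial Income Tax: taxable = £6,301.00
  £104.00 + 6% × (£6,301.00 − £2,600.00) = £104.00 + 6% × £3,701.00 = £326.06
Retirement Security Contribution: 5.4% × £6,301.00 = £340.25
Total: £326.06 + £340.25 = £666.31

£666.31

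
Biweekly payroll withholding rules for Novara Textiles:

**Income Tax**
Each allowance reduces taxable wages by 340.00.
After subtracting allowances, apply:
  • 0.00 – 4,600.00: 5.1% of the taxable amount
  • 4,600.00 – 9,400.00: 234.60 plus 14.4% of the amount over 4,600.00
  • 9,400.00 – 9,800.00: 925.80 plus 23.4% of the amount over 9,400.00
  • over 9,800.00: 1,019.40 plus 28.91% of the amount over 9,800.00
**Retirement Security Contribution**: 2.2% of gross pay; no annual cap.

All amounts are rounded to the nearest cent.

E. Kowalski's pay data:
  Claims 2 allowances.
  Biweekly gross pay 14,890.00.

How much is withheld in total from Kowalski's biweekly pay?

2,621.91

Income Tax: taxable = 14,890.00 − 2×340.00 = 14,210.00
  1,019.40 + 28.91% × (14,210.00 − 9,800.00) = 1,019.40 + 28.91% × 4,410.00 = 2,294.33
Retirement Security Contribution: 2.2% × 14,890.00 = 327.58
Total: 2,294.33 + 327.58 = 2,621.91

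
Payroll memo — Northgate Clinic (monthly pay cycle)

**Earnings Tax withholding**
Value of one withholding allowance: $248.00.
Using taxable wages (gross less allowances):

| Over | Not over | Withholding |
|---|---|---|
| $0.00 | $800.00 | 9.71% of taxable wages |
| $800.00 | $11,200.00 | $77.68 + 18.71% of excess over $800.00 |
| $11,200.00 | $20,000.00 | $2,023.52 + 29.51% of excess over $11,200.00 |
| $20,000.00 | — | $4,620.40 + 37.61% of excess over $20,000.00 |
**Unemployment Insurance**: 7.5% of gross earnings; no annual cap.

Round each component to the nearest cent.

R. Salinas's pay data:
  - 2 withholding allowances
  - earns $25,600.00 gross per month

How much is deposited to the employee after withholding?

$17,139.99

Earnings Tax: taxable = $25,600.00 − 2×$248.00 = $25,104.00
  $4,620.40 + 37.61% × ($25,104.00 − $20,000.00) = $4,620.40 + 37.61% × $5,104.00 = $6,540.01
Unemployment Insurance: 7.5% × $25,600.00 = $1,920.00
Total withheld: $6,540.01 + $1,920.00 = $8,460.01
Net pay: $25,600.00 − $8,460.01 = $17,139.99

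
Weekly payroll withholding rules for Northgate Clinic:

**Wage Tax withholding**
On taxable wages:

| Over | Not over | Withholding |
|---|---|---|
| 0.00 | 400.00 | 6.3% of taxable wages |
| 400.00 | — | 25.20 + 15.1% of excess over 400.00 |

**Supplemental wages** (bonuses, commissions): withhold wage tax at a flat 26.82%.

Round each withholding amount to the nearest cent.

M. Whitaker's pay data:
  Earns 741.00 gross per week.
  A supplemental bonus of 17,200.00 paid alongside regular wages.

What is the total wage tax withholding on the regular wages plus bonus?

Wage Tax: taxable = 741.00
  25.20 + 15.1% × (741.00 − 400.00) = 25.20 + 15.1% × 341.00 = 76.69
Supplemental (26.82% flat on bonus): 26.82% × 17,200.00 = 4,613.04
Total wage tax: 76.69 + 4,613.04 = 4,689.73

4,689.73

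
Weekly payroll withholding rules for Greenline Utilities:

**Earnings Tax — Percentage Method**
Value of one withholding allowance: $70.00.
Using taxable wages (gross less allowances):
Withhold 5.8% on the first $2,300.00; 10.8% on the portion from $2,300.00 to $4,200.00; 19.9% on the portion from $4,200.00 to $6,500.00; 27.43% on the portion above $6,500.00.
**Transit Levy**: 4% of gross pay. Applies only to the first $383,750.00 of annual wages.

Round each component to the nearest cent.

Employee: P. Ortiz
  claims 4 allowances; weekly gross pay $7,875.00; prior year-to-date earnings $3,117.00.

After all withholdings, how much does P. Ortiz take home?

Earnings Tax: taxable = $7,875.00 − 4×$70.00 = $7,595.00
  $796.30 + 27.43% × ($7,595.00 − $6,500.00) = $796.30 + 27.43% × $1,095.00 = $1,096.66
Transit Levy: 4% × $7,875.00 = $315.00
Total withheld: $1,096.66 + $315.00 = $1,411.66
Net pay: $7,875.00 − $1,411.66 = $6,463.34

$6,463.34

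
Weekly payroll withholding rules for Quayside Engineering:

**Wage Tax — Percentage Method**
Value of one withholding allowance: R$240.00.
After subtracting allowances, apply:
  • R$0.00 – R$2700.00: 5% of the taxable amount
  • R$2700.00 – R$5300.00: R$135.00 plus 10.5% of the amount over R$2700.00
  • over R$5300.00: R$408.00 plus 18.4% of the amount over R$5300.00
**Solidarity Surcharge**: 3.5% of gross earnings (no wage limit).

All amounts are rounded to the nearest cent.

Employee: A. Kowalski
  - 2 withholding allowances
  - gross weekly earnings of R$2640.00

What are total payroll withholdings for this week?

R$200.40

Wage Tax: taxable = R$2640.00 − 2×R$240.00 = R$2160.00
  5% × R$2160.00 = R$108.00
Solidarity Surcharge: 3.5% × R$2640.00 = R$92.40
Total: R$108.00 + R$92.40 = R$200.40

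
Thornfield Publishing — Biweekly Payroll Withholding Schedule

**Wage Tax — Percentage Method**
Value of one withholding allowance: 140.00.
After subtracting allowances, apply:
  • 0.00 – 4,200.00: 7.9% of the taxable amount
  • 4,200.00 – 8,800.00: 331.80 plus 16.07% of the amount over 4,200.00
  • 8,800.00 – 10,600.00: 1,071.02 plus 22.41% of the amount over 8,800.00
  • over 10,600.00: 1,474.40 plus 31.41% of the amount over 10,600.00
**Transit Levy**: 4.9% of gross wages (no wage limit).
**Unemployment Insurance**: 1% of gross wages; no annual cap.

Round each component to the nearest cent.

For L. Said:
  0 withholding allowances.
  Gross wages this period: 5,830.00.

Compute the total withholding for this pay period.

937.71

Wage Tax: taxable = 5,830.00
  331.80 + 16.07% × (5,830.00 − 4,200.00) = 331.80 + 16.07% × 1,630.00 = 593.74
Transit Levy: 4.9% × 5,830.00 = 285.67
Unemployment Insurance: 1% × 5,830.00 = 58.30
Total: 593.74 + 285.67 + 58.30 = 937.71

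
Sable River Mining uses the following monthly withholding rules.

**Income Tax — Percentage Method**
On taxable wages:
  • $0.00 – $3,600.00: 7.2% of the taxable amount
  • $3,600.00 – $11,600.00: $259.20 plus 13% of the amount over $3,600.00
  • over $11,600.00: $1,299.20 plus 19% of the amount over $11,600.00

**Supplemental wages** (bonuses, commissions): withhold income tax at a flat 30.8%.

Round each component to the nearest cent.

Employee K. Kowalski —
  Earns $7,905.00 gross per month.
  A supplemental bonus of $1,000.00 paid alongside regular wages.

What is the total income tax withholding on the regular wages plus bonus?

Income Tax: taxable = $7,905.00
  $259.20 + 13% × ($7,905.00 − $3,600.00) = $259.20 + 13% × $4,305.00 = $818.85
Supplemental (30.8% flat on bonus): 30.8% × $1,000.00 = $308.00
Total income tax: $818.85 + $308.00 = $1,126.85

$1,126.85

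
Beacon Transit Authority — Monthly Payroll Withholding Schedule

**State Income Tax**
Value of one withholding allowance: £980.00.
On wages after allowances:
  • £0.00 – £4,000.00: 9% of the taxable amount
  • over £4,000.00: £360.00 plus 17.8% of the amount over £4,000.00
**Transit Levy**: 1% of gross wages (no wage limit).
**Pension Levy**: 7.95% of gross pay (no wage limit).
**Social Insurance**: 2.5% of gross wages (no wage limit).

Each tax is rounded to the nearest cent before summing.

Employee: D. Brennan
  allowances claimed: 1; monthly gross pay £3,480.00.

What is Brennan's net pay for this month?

£2,856.54

State Income Tax: taxable = £3,480.00 − 1×£980.00 = £2,500.00
  9% × £2,500.00 = £225.00
Transit Levy: 1% × £3,480.00 = £34.80
Pension Levy: 7.95% × £3,480.00 = £276.66
Social Insurance: 2.5% × £3,480.00 = £87.00
Total withheld: £225.00 + £34.80 + £276.66 + £87.00 = £623.46
Net pay: £3,480.00 − £623.46 = £2,856.54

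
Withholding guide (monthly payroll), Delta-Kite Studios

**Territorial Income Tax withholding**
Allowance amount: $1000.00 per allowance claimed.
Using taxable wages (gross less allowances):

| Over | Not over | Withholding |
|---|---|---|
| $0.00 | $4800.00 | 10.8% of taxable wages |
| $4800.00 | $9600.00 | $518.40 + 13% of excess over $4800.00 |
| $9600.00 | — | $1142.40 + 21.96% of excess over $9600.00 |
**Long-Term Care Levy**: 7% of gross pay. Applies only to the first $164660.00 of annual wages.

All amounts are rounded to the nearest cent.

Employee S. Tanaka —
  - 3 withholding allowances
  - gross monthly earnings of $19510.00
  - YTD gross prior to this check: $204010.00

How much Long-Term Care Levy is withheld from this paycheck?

$0.00

Long-Term Care Levy: YTD $204010.00 ≥ cap $164660.00 → $0.00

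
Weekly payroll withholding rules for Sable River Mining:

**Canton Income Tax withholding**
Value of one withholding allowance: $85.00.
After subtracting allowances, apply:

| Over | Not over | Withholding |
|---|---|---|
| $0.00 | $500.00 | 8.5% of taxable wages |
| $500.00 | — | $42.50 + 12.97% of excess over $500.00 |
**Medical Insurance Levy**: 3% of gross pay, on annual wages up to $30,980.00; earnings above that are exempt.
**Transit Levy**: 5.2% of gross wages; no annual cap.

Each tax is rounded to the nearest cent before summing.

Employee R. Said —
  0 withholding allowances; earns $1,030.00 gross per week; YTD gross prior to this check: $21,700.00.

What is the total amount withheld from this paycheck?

Canton Income Tax: taxable = $1,030.00
  $42.50 + 12.97% × ($1,030.00 − $500.00) = $42.50 + 12.97% × $530.00 = $111.24
Medical Insurance Levy: 3% × $1,030.00 = $30.90
Transit Levy: 5.2% × $1,030.00 = $53.56
Total: $111.24 + $30.90 + $53.56 = $195.70

$195.70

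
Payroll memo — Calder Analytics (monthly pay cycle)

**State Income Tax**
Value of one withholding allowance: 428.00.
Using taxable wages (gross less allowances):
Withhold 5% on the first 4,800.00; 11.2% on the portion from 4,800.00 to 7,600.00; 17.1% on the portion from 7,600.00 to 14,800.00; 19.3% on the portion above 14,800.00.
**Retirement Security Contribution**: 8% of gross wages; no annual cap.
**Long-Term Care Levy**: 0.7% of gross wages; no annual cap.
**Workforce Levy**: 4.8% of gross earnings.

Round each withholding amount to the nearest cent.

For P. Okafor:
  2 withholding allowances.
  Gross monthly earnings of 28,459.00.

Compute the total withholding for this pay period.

8,097.74

State Income Tax: taxable = 28,459.00 − 2×428.00 = 27,603.00
  1,784.80 + 19.3% × (27,603.00 − 14,800.00) = 1,784.80 + 19.3% × 12,803.00 = 4,255.78
Retirement Security Contribution: 8% × 28,459.00 = 2,276.72
Long-Term Care Levy: 0.7% × 28,459.00 = 199.21
Workforce Levy: 4.8% × 28,459.00 = 1,366.03
Total: 4,255.78 + 2,276.72 + 199.21 + 1,366.03 = 8,097.74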